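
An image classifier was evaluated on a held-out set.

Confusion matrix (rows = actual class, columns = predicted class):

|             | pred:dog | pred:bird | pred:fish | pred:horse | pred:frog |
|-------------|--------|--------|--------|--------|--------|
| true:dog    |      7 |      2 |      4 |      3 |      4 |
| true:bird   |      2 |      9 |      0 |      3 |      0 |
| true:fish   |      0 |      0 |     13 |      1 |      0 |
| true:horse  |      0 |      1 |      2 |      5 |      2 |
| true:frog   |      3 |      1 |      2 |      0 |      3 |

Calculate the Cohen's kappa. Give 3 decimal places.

Observed agreement pₒ = trace/N = 37/67 = 0.5522
Expected agreement pₑ = Σ (rowᵢ·colᵢ)/N² = (20·12 + 14·13 + 14·21 + 10·12 + 9·9)/67² = 0.2043
κ = (pₒ − pₑ)/(1 − pₑ) = (0.5522 − 0.2043)/(1 − 0.2043) = 0.437

0.437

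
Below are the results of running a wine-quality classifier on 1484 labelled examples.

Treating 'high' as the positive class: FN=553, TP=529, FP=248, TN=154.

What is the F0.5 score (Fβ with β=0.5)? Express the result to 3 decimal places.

0.631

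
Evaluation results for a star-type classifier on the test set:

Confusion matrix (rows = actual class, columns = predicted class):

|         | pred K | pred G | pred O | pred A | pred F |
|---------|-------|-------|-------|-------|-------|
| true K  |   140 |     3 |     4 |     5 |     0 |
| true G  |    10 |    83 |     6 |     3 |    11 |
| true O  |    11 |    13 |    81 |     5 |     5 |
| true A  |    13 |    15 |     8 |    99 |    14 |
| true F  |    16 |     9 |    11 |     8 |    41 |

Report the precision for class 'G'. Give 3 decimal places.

0.675

One-vs-rest for 'G': TP = diagonal; FP = other classes predicted 'G'; FN = 'G' predicted as other.
precision = TP/(TP+FP).
G: TP=83, FP=3+13+15+9=40 → 83/123 = 0.6748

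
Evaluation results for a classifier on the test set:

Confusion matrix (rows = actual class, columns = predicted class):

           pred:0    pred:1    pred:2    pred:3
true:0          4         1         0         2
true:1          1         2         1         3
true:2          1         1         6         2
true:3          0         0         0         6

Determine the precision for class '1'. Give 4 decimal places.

0.5000

Take TP from the diagonal, FP from the rest of the '1' prediction marginal, FN from the rest of the '1' actual marginal.
precision = TP/(TP+FP).
1: TP=2, FP=1+1+0=2 → 2/4 = 0.50000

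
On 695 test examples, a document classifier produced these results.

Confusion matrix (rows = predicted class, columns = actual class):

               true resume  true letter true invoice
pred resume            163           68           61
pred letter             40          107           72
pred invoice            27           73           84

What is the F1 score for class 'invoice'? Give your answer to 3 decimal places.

0.419

One-vs-rest for 'invoice': TP = diagonal; FP = other classes predicted 'invoice'; FN = 'invoice' predicted as other.
F1 score = 2·TP/(2·TP+FP+FN).
invoice: TP=84, FP=27+73=100, FN=61+72=133 → 168/401 = 0.4190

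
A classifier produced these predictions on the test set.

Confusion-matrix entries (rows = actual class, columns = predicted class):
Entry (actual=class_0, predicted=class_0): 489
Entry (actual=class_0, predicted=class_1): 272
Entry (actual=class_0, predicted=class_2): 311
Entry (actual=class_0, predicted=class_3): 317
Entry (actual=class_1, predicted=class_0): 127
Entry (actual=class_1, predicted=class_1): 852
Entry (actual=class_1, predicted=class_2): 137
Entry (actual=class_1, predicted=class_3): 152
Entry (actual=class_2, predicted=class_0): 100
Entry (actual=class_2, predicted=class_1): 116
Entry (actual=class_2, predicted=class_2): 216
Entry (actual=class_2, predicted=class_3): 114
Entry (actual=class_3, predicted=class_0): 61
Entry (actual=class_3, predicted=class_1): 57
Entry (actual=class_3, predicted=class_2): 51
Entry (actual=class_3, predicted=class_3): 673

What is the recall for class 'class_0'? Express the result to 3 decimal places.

0.352

recall = TP/(TP+FN).
class_0: TP=489, FN=272+311+317=900 → 489/1389 = 0.3521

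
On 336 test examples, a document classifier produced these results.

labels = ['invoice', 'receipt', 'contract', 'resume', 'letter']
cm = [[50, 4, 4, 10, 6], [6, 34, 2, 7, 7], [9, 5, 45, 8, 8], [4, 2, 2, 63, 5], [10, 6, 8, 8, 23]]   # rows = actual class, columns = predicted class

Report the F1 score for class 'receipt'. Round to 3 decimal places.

0.636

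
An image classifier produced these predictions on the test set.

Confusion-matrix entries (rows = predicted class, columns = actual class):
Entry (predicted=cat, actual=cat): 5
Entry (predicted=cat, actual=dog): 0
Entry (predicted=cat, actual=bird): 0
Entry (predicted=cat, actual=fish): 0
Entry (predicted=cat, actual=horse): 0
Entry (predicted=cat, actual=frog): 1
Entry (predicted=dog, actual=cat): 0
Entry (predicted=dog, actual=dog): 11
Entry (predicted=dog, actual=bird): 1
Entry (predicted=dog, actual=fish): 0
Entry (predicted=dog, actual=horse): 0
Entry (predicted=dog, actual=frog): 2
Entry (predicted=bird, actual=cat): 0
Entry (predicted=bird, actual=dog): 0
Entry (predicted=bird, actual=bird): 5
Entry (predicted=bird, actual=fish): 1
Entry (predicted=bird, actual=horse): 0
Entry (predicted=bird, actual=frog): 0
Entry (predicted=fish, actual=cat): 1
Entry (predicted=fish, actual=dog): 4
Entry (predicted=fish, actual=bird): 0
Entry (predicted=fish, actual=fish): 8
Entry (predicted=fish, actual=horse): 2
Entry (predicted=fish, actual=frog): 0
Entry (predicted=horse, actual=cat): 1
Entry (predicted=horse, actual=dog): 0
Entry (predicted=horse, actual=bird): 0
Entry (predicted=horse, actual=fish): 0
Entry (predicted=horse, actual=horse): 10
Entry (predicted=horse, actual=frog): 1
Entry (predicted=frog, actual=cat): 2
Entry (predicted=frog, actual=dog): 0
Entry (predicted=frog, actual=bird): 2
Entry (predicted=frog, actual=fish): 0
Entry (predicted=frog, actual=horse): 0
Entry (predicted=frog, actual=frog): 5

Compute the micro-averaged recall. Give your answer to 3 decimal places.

Micro-averaging pools counts across classes: ΣTP=44, ΣFP=18, ΣFN=18.
Micro-recall = TP/(TP+FN) on pooled counts = 0.710 (equals overall accuracy in single-label multiclass).

0.710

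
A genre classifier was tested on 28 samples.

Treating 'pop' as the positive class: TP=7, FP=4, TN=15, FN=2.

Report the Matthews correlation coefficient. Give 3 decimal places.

0.542

MCC = (TP·TN − FP·FN) / √((TP+FP)(TP+FN)(TN+FP)(TN+FN))
Numerator = 7·15 − 4·2 = 97
Denominator = √(11·9·19·17) = √31977 = 178.8211
MCC = 97 / 178.8211 = 0.542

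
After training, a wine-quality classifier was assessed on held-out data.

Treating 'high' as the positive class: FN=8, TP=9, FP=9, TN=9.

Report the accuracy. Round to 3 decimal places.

Accuracy = (TP+TN)/N = (9+9)/35 = 0.514

0.514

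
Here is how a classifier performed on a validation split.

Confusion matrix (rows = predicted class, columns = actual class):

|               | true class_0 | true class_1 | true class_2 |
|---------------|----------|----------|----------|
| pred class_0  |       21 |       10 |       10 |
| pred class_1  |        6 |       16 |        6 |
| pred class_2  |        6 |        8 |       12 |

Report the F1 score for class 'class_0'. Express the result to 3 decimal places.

One-vs-rest for 'class_0': TP = diagonal; FP = other classes predicted 'class_0'; FN = 'class_0' predicted as other.
F1 score = 2·TP/(2·TP+FP+FN).
class_0: TP=21, FP=10+10=20, FN=6+6=12 → 42/74 = 0.5676

0.568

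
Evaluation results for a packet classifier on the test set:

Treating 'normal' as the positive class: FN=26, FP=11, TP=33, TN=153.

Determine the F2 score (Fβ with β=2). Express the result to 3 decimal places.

0.589

Fβ = (1+β²)·TP / ((1+β²)·TP + β²·FN + FP), with β²=4
= 5·33 / (5·33 + 4·26 + 11) = 0.589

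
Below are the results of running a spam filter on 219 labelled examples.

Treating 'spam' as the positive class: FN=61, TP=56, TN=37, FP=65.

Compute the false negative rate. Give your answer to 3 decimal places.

0.521

FNR = FN/(FN+TP) = 61/(61+56) = 0.521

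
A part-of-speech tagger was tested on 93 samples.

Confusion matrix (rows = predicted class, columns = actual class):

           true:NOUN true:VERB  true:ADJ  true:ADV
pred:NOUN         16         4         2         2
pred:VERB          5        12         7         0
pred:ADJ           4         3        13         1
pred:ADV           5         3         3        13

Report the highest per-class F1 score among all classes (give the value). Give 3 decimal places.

0.650

Per-class F1 score (2·TP/(2·TP+FP+FN)):
  NOUN: TP=16, FP=4+2+2=8, FN=5+4+5=14 → 32/54 = 0.5926
  VERB: TP=12, FP=5+7+0=12, FN=4+3+3=10 → 24/46 = 0.5217
  ADJ: TP=13, FP=4+3+1=8, FN=2+7+3=12 → 26/46 = 0.5652
  ADV: TP=13, FP=5+3+3=11, FN=2+0+1=3 → 26/40 = 0.6500
Highest is class 'ADV' with F1 score = 0.650.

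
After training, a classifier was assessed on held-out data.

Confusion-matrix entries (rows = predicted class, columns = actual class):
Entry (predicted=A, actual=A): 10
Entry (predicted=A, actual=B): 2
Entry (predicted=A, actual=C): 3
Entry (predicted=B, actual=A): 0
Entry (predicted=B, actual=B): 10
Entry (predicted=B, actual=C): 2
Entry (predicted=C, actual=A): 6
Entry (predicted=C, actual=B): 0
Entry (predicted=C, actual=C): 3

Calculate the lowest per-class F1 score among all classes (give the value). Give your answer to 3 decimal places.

Per-class F1 score (2·TP/(2·TP+FP+FN)):
  A: TP=10, FP=2+3=5, FN=0+6=6 → 20/31 = 0.6452
  B: TP=10, FP=0+2=2, FN=2+0=2 → 20/24 = 0.8333
  C: TP=3, FP=6+0=6, FN=3+2=5 → 6/17 = 0.3529
Lowest is class 'C' with F1 score = 0.353.

0.353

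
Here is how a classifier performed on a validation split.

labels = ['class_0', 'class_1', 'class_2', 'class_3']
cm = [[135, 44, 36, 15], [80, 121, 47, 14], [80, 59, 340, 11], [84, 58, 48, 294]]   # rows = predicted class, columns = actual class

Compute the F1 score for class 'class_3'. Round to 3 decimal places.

0.719

Treat 'class_3' as positive and all other classes as negative.
F1 score = 2·TP/(2·TP+FP+FN).
class_3: TP=294, FP=84+58+48=190, FN=15+14+11=40 → 588/818 = 0.7188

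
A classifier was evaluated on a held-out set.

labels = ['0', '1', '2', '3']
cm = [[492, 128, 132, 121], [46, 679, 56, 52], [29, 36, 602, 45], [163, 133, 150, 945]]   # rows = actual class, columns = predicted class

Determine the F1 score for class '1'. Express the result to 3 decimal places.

0.751

One-vs-rest for '1': TP = diagonal; FP = other classes predicted '1'; FN = '1' predicted as other.
F1 score = 2·TP/(2·TP+FP+FN).
1: TP=679, FP=128+36+133=297, FN=46+56+52=154 → 1358/1809 = 0.7507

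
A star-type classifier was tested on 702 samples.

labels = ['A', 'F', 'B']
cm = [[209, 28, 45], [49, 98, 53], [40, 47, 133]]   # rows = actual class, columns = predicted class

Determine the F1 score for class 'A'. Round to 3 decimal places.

0.721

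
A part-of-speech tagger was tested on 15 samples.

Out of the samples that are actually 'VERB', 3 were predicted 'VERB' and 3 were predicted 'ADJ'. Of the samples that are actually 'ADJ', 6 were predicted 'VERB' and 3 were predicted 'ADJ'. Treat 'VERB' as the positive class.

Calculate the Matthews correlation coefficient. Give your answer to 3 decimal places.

-0.167

MCC = (TP·TN − FP·FN) / √((TP+FP)(TP+FN)(TN+FP)(TN+FN))
Numerator = 3·3 − 6·3 = -9
Denominator = √(9·6·9·6) = √2916 = 54.0000
MCC = -9 / 54.0000 = -0.167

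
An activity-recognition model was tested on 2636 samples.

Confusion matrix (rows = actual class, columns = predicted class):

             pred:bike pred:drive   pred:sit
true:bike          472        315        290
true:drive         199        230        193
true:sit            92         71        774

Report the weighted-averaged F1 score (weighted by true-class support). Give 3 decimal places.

0.548

Per-class F1 score (2·TP/(2·TP+FP+FN)):
  bike: TP=472, FP=199+92=291, FN=315+290=605 → 944/1840 = 0.5130
  drive: TP=230, FP=315+71=386, FN=199+193=392 → 460/1238 = 0.3716
  sit: TP=774, FP=290+193=483, FN=92+71=163 → 1548/2194 = 0.7056
Weighted-F1 score = Σ (supportᵢ/N)·F1 scoreᵢ with N=2636: (1077/2636)·0.5130 + (622/2636)·0.3716 + (937/2636)·0.7056 = 0.548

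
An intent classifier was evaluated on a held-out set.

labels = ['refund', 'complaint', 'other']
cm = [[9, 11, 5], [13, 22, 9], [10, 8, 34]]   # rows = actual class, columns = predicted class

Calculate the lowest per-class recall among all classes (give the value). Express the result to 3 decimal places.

0.360

Per-class recall (TP/(TP+FN)):
  refund: TP=9, FN=11+5=16 → 9/25 = 0.3600
  complaint: TP=22, FN=13+9=22 → 22/44 = 0.5000
  other: TP=34, FN=10+8=18 → 34/52 = 0.6538
Lowest is class 'refund' with recall = 0.360.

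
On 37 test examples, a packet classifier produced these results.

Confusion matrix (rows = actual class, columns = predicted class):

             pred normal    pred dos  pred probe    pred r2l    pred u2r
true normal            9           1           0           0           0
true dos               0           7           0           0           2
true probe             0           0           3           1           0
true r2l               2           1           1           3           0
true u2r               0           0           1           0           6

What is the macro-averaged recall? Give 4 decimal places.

0.7427

Per-class recall (TP/(TP+FN)):
  normal: TP=9, FN=1+0+0+0=1 → 9/10 = 0.90000
  dos: TP=7, FN=0+0+0+2=2 → 7/9 = 0.77778
  probe: TP=3, FN=0+0+1+0=1 → 3/4 = 0.75000
  r2l: TP=3, FN=2+1+1+0=4 → 3/7 = 0.42857
  u2r: TP=6, FN=0+0+1+0=1 → 6/7 = 0.85714
Macro-recall = mean = (0.90000 + 0.77778 + 0.75000 + 0.42857 + 0.85714) / 5 = 0.7427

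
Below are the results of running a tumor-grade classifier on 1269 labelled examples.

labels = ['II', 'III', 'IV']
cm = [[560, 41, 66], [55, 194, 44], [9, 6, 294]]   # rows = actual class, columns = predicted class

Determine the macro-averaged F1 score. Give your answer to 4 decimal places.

Per-class F1 score (2·TP/(2·TP+FP+FN)):
  II: TP=560, FP=55+9=64, FN=41+66=107 → 1120/1291 = 0.86754
  III: TP=194, FP=41+6=47, FN=55+44=99 → 388/534 = 0.72659
  IV: TP=294, FP=66+44=110, FN=9+6=15 → 588/713 = 0.82468
Macro-F1 score = mean = (0.86754 + 0.72659 + 0.82468) / 3 = 0.8063

0.8063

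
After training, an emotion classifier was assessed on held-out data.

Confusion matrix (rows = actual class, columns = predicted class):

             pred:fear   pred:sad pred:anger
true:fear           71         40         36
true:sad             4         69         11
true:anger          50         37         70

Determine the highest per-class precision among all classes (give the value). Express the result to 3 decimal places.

Per-class precision (TP/(TP+FP)):
  fear: TP=71, FP=4+50=54 → 71/125 = 0.5680
  sad: TP=69, FP=40+37=77 → 69/146 = 0.4726
  anger: TP=70, FP=36+11=47 → 70/117 = 0.5983
Highest is class 'anger' with precision = 0.598.

0.598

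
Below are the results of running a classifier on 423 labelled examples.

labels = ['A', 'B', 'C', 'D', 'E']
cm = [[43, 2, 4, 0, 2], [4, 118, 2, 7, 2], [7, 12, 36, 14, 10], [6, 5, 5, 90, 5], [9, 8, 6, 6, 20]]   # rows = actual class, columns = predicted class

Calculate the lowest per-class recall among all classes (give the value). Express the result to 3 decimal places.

Per-class recall (TP/(TP+FN)):
  A: TP=43, FN=2+4+0+2=8 → 43/51 = 0.8431
  B: TP=118, FN=4+2+7+2=15 → 118/133 = 0.8872
  C: TP=36, FN=7+12+14+10=43 → 36/79 = 0.4557
  D: TP=90, FN=6+5+5+5=21 → 90/111 = 0.8108
  E: TP=20, FN=9+8+6+6=29 → 20/49 = 0.4082
Lowest is class 'E' with recall = 0.408.

0.408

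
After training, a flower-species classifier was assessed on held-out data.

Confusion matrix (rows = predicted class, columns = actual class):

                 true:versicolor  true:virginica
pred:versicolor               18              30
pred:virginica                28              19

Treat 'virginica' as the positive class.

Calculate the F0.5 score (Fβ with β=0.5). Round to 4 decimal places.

0.4008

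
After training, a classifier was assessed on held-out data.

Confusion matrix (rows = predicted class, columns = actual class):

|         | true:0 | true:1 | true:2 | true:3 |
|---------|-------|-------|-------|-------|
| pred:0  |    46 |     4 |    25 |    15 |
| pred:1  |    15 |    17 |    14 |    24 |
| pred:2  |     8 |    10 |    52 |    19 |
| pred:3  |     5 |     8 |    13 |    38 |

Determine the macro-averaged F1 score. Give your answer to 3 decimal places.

0.472

Per-class F1 score (2·TP/(2·TP+FP+FN)):
  0: TP=46, FP=4+25+15=44, FN=15+8+5=28 → 92/164 = 0.5610
  1: TP=17, FP=15+14+24=53, FN=4+10+8=22 → 34/109 = 0.3119
  2: TP=52, FP=8+10+19=37, FN=25+14+13=52 → 104/193 = 0.5389
  3: TP=38, FP=5+8+13=26, FN=15+24+19=58 → 76/160 = 0.4750
Macro-F1 score = mean = (0.5610 + 0.3119 + 0.5389 + 0.4750) / 4 = 0.472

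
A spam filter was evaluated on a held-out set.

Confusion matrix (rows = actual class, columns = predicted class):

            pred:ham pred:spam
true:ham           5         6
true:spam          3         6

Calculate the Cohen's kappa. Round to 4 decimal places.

Observed agreement pₒ = trace/N = 11/20 = 0.55000
Expected agreement pₑ = Σ (rowᵢ·colᵢ)/N² = (11·8 + 9·12)/20² = 0.49000
κ = (pₒ − pₑ)/(1 − pₑ) = (0.55000 − 0.49000)/(1 − 0.49000) = 0.1176

0.1176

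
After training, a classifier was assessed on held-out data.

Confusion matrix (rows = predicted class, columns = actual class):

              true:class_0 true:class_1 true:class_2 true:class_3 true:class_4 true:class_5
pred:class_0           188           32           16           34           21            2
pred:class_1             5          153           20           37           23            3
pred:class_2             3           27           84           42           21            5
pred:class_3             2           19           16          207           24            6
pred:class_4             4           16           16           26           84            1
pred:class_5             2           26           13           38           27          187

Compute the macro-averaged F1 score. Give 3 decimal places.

Per-class F1 score (2·TP/(2·TP+FP+FN)):
  class_0: TP=188, FP=32+16+34+21+2=105, FN=5+3+2+4+2=16 → 376/497 = 0.7565
  class_1: TP=153, FP=5+20+37+23+3=88, FN=32+27+19+16+26=120 → 306/514 = 0.5953
  class_2: TP=84, FP=3+27+42+21+5=98, FN=16+20+16+16+13=81 → 168/347 = 0.4841
  class_3: TP=207, FP=2+19+16+24+6=67, FN=34+37+42+26+38=177 → 414/658 = 0.6292
  class_4: TP=84, FP=4+16+16+26+1=63, FN=21+23+21+24+27=116 → 168/347 = 0.4841
  class_5: TP=187, FP=2+26+13+38+27=106, FN=2+3+5+6+1=17 → 374/497 = 0.7525
Macro-F1 score = mean = (0.7565 + 0.5953 + 0.4841 + 0.6292 + 0.4841 + 0.7525) / 6 = 0.617

0.617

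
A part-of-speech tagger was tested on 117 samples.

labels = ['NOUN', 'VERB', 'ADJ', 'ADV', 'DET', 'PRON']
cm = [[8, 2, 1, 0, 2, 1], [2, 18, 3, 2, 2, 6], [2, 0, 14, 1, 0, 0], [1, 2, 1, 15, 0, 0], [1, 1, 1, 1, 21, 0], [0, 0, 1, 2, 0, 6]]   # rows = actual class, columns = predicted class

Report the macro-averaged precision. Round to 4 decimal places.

Per-class precision (TP/(TP+FP)):
  NOUN: TP=8, FP=2+2+1+1+0=6 → 8/14 = 0.57143
  VERB: TP=18, FP=2+0+2+1+0=5 → 18/23 = 0.78261
  ADJ: TP=14, FP=1+3+1+1+1=7 → 14/21 = 0.66667
  ADV: TP=15, FP=0+2+1+1+2=6 → 15/21 = 0.71429
  DET: TP=21, FP=2+2+0+0+0=4 → 21/25 = 0.84000
  PRON: TP=6, FP=1+6+0+0+0=7 → 6/13 = 0.46154
Macro-precision = mean = (0.57143 + 0.78261 + 0.66667 + 0.71429 + 0.84000 + 0.46154) / 6 = 0.6728

0.6728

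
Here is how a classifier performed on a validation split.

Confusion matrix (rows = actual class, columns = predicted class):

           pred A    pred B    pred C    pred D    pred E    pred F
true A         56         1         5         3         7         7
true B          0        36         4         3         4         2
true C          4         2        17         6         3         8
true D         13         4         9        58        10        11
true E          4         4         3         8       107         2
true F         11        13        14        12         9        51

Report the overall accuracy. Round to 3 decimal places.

Accuracy = trace / total = (56+36+17+58+107+51=325) / 511 = 325/511 = 0.636

0.636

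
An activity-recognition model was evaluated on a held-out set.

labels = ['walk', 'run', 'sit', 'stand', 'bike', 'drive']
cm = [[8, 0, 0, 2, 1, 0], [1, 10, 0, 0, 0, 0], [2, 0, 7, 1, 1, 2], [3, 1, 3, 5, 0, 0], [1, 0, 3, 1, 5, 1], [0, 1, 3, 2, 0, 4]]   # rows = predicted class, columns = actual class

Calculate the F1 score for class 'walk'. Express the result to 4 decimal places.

0.6154

One-vs-rest for 'walk': TP = diagonal; FP = other classes predicted 'walk'; FN = 'walk' predicted as other.
F1 score = 2·TP/(2·TP+FP+FN).
walk: TP=8, FP=0+0+2+1+0=3, FN=1+2+3+1+0=7 → 16/26 = 0.61538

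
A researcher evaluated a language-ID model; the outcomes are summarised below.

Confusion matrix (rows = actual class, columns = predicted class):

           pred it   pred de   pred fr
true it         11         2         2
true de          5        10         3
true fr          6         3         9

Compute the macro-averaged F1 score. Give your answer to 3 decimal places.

Per-class F1 score (2·TP/(2·TP+FP+FN)):
  it: TP=11, FP=5+6=11, FN=2+2=4 → 22/37 = 0.5946
  de: TP=10, FP=2+3=5, FN=5+3=8 → 20/33 = 0.6061
  fr: TP=9, FP=2+3=5, FN=6+3=9 → 18/32 = 0.5625
Macro-F1 score = mean = (0.5946 + 0.6061 + 0.5625) / 3 = 0.588

0.588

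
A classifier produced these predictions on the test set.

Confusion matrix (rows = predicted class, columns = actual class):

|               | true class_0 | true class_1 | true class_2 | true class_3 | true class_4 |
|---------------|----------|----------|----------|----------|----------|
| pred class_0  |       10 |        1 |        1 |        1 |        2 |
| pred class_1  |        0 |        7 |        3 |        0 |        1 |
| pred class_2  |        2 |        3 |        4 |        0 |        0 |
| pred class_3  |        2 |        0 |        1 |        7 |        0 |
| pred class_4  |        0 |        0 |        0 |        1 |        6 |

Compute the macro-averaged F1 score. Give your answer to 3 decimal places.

Per-class F1 score (2·TP/(2·TP+FP+FN)):
  class_0: TP=10, FP=1+1+1+2=5, FN=0+2+2+0=4 → 20/29 = 0.6897
  class_1: TP=7, FP=0+3+0+1=4, FN=1+3+0+0=4 → 14/22 = 0.6364
  class_2: TP=4, FP=2+3+0+0=5, FN=1+3+1+0=5 → 8/18 = 0.4444
  class_3: TP=7, FP=2+0+1+0=3, FN=1+0+0+1=2 → 14/19 = 0.7368
  class_4: TP=6, FP=0+0+0+1=1, FN=2+1+0+0=3 → 12/16 = 0.7500
Macro-F1 score = mean = (0.6897 + 0.6364 + 0.4444 + 0.7368 + 0.7500) / 5 = 0.651

0.651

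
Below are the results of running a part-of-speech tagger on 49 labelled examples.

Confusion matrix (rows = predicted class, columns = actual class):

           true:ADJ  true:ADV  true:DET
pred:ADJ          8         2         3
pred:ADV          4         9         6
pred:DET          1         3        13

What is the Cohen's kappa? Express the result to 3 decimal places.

0.415

Observed agreement pₒ = trace/N = 30/49 = 0.6122
Expected agreement pₑ = Σ (rowᵢ·colᵢ)/N² = (13·13 + 14·19 + 22·17)/49² = 0.3369
κ = (pₒ − pₑ)/(1 − pₑ) = (0.6122 − 0.3369)/(1 − 0.3369) = 0.415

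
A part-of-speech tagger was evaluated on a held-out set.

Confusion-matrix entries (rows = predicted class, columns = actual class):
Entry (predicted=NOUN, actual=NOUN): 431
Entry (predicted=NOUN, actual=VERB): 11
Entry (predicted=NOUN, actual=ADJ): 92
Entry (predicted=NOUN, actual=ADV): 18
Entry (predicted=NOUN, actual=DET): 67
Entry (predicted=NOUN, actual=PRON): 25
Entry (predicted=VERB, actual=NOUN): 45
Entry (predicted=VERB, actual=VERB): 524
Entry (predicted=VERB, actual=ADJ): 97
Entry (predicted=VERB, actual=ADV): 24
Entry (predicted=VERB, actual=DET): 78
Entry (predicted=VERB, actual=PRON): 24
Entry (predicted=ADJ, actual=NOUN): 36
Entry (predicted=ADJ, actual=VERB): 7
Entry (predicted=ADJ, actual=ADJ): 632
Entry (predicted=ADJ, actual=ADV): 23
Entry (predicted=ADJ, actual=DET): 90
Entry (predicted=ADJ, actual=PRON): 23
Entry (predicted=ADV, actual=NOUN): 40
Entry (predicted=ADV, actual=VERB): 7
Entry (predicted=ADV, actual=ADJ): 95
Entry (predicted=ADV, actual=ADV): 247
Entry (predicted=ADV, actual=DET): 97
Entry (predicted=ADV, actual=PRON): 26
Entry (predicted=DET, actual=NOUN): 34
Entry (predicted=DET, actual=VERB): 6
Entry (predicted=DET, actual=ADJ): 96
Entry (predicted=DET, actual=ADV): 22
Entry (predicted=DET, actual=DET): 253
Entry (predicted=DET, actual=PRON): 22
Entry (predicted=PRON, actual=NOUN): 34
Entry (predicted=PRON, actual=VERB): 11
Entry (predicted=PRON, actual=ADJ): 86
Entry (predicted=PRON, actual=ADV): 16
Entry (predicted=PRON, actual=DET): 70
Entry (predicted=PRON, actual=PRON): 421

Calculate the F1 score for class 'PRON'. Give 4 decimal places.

F1 score = 2·TP/(2·TP+FP+FN).
PRON: TP=421, FP=34+11+86+16+70=217, FN=25+24+23+26+22=120 → 842/1179 = 0.71416

0.7142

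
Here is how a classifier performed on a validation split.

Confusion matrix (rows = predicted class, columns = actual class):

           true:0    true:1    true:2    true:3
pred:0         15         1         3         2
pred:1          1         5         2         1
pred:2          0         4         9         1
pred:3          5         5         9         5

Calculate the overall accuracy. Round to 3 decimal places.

0.500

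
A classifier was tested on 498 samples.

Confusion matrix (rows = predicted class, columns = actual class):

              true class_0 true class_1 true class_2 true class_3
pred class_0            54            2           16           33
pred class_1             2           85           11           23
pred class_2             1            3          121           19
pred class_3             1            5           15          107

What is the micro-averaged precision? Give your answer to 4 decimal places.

Micro-averaging pools counts across classes: ΣTP=367, ΣFP=131, ΣFN=131.
Micro-precision = TP/(TP+FP) on pooled counts = 0.7369 (equals overall accuracy in single-label multiclass).

0.7369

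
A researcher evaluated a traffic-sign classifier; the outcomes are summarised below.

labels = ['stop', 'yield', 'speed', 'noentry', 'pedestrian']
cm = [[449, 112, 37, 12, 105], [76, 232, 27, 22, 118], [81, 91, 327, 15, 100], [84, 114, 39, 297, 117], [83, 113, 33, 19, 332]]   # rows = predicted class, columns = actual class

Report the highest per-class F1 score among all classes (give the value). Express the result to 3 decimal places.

Per-class F1 score (2·TP/(2·TP+FP+FN)):
  stop: TP=449, FP=112+37+12+105=266, FN=76+81+84+83=324 → 898/1488 = 0.6035
  yield: TP=232, FP=76+27+22+118=243, FN=112+91+114+113=430 → 464/1137 = 0.4081
  speed: TP=327, FP=81+91+15+100=287, FN=37+27+39+33=136 → 654/1077 = 0.6072
  noentry: TP=297, FP=84+114+39+117=354, FN=12+22+15+19=68 → 594/1016 = 0.5846
  pedestrian: TP=332, FP=83+113+33+19=248, FN=105+118+100+117=440 → 664/1352 = 0.4911
Highest is class 'speed' with F1 score = 0.607.

0.607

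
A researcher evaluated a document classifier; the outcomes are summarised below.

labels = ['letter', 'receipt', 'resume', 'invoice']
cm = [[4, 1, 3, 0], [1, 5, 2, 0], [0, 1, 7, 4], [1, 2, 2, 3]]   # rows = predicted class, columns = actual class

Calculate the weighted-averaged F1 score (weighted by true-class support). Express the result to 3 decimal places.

Per-class F1 score (2·TP/(2·TP+FP+FN)):
  letter: TP=4, FP=1+3+0=4, FN=1+0+1=2 → 8/14 = 0.5714
  receipt: TP=5, FP=1+2+0=3, FN=1+1+2=4 → 10/17 = 0.5882
  resume: TP=7, FP=0+1+4=5, FN=3+2+2=7 → 14/26 = 0.5385
  invoice: TP=3, FP=1+2+2=5, FN=0+0+4=4 → 6/15 = 0.4000
Weighted-F1 score = Σ (supportᵢ/N)·F1 scoreᵢ with N=36: (6/36)·0.5714 + (9/36)·0.5882 + (14/36)·0.5385 + (7/36)·0.4000 = 0.529

0.529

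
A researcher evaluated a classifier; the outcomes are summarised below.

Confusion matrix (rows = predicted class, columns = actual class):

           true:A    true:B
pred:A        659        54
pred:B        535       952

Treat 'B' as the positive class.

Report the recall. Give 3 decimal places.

0.946

Recall = TP/(TP+FN) = 952/(952+54) = 952/1006 = 0.946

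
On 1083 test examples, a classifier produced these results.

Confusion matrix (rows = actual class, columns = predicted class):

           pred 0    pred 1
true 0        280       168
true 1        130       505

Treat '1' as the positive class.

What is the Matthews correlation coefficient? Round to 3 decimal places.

MCC = (TP·TN − FP·FN) / √((TP+FP)(TP+FN)(TN+FP)(TN+FN))
Numerator = 505·280 − 168·130 = 119560
Denominator = √(673·635·448·410) = √78496566400 = 280172.3869
MCC = 119560 / 280172.3869 = 0.427

0.427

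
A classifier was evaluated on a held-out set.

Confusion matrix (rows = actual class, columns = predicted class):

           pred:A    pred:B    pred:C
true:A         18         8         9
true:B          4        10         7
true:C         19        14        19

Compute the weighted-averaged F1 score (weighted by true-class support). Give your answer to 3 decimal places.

0.437

Per-class F1 score (2·TP/(2·TP+FP+FN)):
  A: TP=18, FP=4+19=23, FN=8+9=17 → 36/76 = 0.4737
  B: TP=10, FP=8+14=22, FN=4+7=11 → 20/53 = 0.3774
  C: TP=19, FP=9+7=16, FN=19+14=33 → 38/87 = 0.4368
Weighted-F1 score = Σ (supportᵢ/N)·F1 scoreᵢ with N=108: (35/108)·0.4737 + (21/108)·0.3774 + (52/108)·0.4368 = 0.437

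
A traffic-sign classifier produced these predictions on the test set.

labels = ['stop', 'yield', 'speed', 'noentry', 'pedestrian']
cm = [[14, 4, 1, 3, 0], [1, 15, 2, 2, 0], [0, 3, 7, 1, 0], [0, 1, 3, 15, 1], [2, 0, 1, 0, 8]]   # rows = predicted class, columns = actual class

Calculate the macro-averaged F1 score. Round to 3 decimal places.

0.701

Per-class F1 score (2·TP/(2·TP+FP+FN)):
  stop: TP=14, FP=4+1+3+0=8, FN=1+0+0+2=3 → 28/39 = 0.7179
  yield: TP=15, FP=1+2+2+0=5, FN=4+3+1+0=8 → 30/43 = 0.6977
  speed: TP=7, FP=0+3+1+0=4, FN=1+2+3+1=7 → 14/25 = 0.5600
  noentry: TP=15, FP=0+1+3+1=5, FN=3+2+1+0=6 → 30/41 = 0.7317
  pedestrian: TP=8, FP=2+0+1+0=3, FN=0+0+0+1=1 → 16/20 = 0.8000
Macro-F1 score = mean = (0.7179 + 0.6977 + 0.5600 + 0.7317 + 0.8000) / 5 = 0.701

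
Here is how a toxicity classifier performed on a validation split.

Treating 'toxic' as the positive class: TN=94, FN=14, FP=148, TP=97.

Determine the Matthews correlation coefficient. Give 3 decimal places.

0.264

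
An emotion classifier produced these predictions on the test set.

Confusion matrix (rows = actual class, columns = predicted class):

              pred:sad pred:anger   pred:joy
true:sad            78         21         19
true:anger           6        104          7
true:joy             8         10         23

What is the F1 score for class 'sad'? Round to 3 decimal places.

0.743

Treat 'sad' as positive and all other classes as negative.
F1 score = 2·TP/(2·TP+FP+FN).
sad: TP=78, FP=6+8=14, FN=21+19=40 → 156/210 = 0.7429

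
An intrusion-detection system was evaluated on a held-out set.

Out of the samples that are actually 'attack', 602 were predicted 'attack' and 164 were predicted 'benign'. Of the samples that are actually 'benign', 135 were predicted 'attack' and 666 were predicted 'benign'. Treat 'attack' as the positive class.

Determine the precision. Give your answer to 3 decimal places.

Precision = TP/(TP+FP) = 602/(602+135) = 602/737 = 0.817

0.817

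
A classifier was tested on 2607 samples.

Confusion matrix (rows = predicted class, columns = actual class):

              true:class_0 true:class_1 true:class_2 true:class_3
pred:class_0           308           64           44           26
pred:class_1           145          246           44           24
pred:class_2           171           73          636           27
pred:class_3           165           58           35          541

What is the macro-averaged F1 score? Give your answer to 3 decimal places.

Per-class F1 score (2·TP/(2·TP+FP+FN)):
  class_0: TP=308, FP=64+44+26=134, FN=145+171+165=481 → 616/1231 = 0.5004
  class_1: TP=246, FP=145+44+24=213, FN=64+73+58=195 → 492/900 = 0.5467
  class_2: TP=636, FP=171+73+27=271, FN=44+44+35=123 → 1272/1666 = 0.7635
  class_3: TP=541, FP=165+58+35=258, FN=26+24+27=77 → 1082/1417 = 0.7636
Macro-F1 score = mean = (0.5004 + 0.5467 + 0.7635 + 0.7636) / 4 = 0.644

0.644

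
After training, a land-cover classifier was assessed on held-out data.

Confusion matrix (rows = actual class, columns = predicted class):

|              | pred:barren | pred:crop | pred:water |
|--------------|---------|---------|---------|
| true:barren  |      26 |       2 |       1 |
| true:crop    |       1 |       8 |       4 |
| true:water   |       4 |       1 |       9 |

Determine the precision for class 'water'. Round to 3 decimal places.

Take TP from the diagonal, FP from the rest of the 'water' prediction marginal, FN from the rest of the 'water' actual marginal.
precision = TP/(TP+FP).
water: TP=9, FP=1+4=5 → 9/14 = 0.6429

0.643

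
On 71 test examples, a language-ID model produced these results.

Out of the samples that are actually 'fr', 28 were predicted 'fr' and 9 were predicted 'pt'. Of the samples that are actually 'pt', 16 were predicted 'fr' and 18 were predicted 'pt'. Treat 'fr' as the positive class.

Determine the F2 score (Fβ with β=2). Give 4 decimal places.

0.7292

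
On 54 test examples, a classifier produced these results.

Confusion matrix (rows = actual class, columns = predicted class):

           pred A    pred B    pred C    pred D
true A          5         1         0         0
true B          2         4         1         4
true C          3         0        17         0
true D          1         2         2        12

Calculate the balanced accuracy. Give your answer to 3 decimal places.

Balanced accuracy = mean of per-class recall.
  A: recall = 5/6 = 0.8333
  B: recall = 4/11 = 0.3636
  C: recall = 17/20 = 0.8500
  D: recall = 12/17 = 0.7059
Mean = (0.8333 + 0.3636 + 0.8500 + 0.7059) / 4 = 0.688

0.688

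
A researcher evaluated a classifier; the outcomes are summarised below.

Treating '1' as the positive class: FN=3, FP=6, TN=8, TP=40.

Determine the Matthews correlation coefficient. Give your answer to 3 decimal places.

0.547

MCC = (TP·TN − FP·FN) / √((TP+FP)(TP+FN)(TN+FP)(TN+FN))
Numerator = 40·8 − 6·3 = 302
Denominator = √(46·43·14·11) = √304612 = 551.9167
MCC = 302 / 551.9167 = 0.547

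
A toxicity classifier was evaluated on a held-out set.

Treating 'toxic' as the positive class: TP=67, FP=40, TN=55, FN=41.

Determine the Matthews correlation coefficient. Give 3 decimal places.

MCC = (TP·TN − FP·FN) / √((TP+FP)(TP+FN)(TN+FP)(TN+FN))
Numerator = 67·55 − 40·41 = 2045
Denominator = √(107·108·95·96) = √105390720 = 10265.9982
MCC = 2045 / 10265.9982 = 0.199

0.199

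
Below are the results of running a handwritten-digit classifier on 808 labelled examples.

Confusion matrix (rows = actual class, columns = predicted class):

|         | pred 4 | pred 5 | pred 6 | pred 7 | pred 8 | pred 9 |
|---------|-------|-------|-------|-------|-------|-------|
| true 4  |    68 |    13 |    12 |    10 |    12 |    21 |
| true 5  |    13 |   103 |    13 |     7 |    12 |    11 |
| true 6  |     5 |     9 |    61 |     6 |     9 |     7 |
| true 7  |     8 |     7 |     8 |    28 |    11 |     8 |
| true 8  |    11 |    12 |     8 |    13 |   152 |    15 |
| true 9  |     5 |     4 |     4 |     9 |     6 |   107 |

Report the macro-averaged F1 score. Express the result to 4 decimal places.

Per-class F1 score (2·TP/(2·TP+FP+FN)):
  4: TP=68, FP=13+5+8+11+5=42, FN=13+12+10+12+21=68 → 136/246 = 0.55285
  5: TP=103, FP=13+9+7+12+4=45, FN=13+13+7+12+11=56 → 206/307 = 0.67101
  6: TP=61, FP=12+13+8+8+4=45, FN=5+9+6+9+7=36 → 122/203 = 0.60099
  7: TP=28, FP=10+7+6+13+9=45, FN=8+7+8+11+8=42 → 56/143 = 0.39161
  8: TP=152, FP=12+12+9+11+6=50, FN=11+12+8+13+15=59 → 304/413 = 0.73608
  9: TP=107, FP=21+11+7+8+15=62, FN=5+4+4+9+6=28 → 214/304 = 0.70395
Macro-F1 score = mean = (0.55285 + 0.67101 + 0.60099 + 0.39161 + 0.73608 + 0.70395) / 6 = 0.6094

0.6094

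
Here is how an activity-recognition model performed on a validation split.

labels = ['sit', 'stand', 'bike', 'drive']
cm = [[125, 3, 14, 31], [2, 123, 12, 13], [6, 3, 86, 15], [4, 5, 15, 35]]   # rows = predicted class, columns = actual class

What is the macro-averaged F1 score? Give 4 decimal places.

0.7140

Per-class F1 score (2·TP/(2·TP+FP+FN)):
  sit: TP=125, FP=3+14+31=48, FN=2+6+4=12 → 250/310 = 0.80645
  stand: TP=123, FP=2+12+13=27, FN=3+3+5=11 → 246/284 = 0.86620
  bike: TP=86, FP=6+3+15=24, FN=14+12+15=41 → 172/237 = 0.72574
  drive: TP=35, FP=4+5+15=24, FN=31+13+15=59 → 70/153 = 0.45752
Macro-F1 score = mean = (0.80645 + 0.86620 + 0.72574 + 0.45752) / 4 = 0.7140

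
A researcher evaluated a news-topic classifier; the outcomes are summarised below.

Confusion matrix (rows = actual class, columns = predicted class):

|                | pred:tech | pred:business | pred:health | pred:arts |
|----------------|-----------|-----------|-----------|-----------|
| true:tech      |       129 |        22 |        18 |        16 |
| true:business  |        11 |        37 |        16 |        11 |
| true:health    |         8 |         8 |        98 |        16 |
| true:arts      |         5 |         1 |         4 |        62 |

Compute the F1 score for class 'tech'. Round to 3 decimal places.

Treat 'tech' as positive and all other classes as negative.
F1 score = 2·TP/(2·TP+FP+FN).
tech: TP=129, FP=11+8+5=24, FN=22+18+16=56 → 258/338 = 0.7633

0.763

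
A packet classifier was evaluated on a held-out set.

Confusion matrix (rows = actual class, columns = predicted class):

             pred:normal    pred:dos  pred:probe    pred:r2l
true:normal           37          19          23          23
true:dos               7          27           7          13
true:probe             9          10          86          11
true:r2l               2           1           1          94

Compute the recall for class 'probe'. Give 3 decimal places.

0.741

One-vs-rest for 'probe': TP = diagonal; FP = other classes predicted 'probe'; FN = 'probe' predicted as other.
recall = TP/(TP+FN).
probe: TP=86, FN=9+10+11=30 → 86/116 = 0.7414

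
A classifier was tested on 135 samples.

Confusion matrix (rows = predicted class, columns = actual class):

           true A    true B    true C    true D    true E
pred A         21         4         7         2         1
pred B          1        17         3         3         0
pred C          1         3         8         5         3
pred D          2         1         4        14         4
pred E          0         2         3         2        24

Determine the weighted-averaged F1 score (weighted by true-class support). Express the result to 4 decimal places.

Per-class F1 score (2·TP/(2·TP+FP+FN)):
  A: TP=21, FP=4+7+2+1=14, FN=1+1+2+0=4 → 42/60 = 0.70000
  B: TP=17, FP=1+3+3+0=7, FN=4+3+1+2=10 → 34/51 = 0.66667
  C: TP=8, FP=1+3+5+3=12, FN=7+3+4+3=17 → 16/45 = 0.35556
  D: TP=14, FP=2+1+4+4=11, FN=2+3+5+2=12 → 28/51 = 0.54902
  E: TP=24, FP=0+2+3+2=7, FN=1+0+3+4=8 → 48/63 = 0.76190
Weighted-F1 score = Σ (supportᵢ/N)·F1 scoreᵢ with N=135: (25/135)·0.70000 + (27/135)·0.66667 + (25/135)·0.35556 + (26/135)·0.54902 + (32/135)·0.76190 = 0.6151

0.6151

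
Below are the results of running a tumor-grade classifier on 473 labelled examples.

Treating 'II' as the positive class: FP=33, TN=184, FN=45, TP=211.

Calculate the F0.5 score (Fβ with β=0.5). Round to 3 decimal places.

Fβ = (1+β²)·TP / ((1+β²)·TP + β²·FN + FP), with β²=1/4
= 1.25·211 / (1.25·211 + 0.25·45 + 33) = 0.856

0.856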